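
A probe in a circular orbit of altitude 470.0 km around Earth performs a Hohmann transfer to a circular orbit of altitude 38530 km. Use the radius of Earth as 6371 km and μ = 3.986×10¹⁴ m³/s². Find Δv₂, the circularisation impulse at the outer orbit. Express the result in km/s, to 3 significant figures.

r₁ = 6371 + 470.0 = 6841.0 km = 6.8410×10⁶ m.
r₂ = 6371 + 38530 = 44901 km = 4.4901×10⁷ m.
Transfer ellipse a_t = (r₁ + r₂)/2 = 2.587×10⁷ m.
At r₁: circular v_c1 = √(μ/r₁) = 7633 m/s; transfer-perigee v_p = √[μ(2/r₁ − 1/a_t)] = 10060 m/s.
At r₂: circular v_c2 = √(μ/r₂) = 2979 m/s; transfer-apogee v_a = √[μ(2/r₂ − 1/a_t)] = 1532 m/s.
Δv₂ = v_c2 − v_a = 1447 m/s.
= 1.447 km/s.

Δv ≈ 1.45 km/s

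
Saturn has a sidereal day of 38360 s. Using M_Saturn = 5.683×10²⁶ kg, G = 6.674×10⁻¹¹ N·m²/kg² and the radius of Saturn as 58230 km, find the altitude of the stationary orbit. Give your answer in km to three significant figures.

μ = GM = 6.674×10⁻¹¹ × 5.683×10²⁶ = 3.793×10¹⁶ m³/s².
A synchronous orbit has period T, so by Kepler's third law a = (μT²/4π²)^(1/3).
μT²/4π² = 3.793×10¹⁶ × (3.836×10⁴)² / 39.48 = 1.414×10²⁴ m³.
a = 1.122×10⁸ m = 1.1223×10⁵ km.
Altitude h = a − R = 1.1223×10⁵ − 58230 = 54003 km.

h_sync ≈ 54000 km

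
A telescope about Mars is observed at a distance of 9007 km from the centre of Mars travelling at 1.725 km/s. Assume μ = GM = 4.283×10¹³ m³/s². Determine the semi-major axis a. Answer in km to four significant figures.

r = 9.007×10⁶ m.
Specific orbital energy ε = v²/2 − μ/r = (1725)²/2 − 4.283×10¹³/9.007×10⁶ = -3.267×10⁶ J/kg.
Since ε = −μ/(2a), a = −μ/(2ε) = 6.554×10⁶ m = 6554.2 km.

a ≈ 6554 km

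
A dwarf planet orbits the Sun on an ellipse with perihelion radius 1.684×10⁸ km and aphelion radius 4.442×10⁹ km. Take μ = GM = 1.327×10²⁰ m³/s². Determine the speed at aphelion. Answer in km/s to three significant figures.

v ≈ 1.48 km/s

Semi-major axis a = (r_p + r_a)/2 = 2.3052×10⁹ km = 2.305×10¹² m.
Vis-viva: v² = μ(2/r − 1/a) = 1.327×10²⁰ × (4.502×10⁻¹³ − 4.338×10⁻¹³) = 2.182×10⁶ m²/s².
v = 1477 m/s = 1.477 km/s.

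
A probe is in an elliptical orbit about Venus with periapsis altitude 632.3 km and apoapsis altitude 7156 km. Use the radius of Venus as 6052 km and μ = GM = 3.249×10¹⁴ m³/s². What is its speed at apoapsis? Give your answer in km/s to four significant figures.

v ≈ 4.066 km/s

r_p = 6052 + 632.3 = 6684.3 km = 6.6843×10⁶ m.
r_a = 6052 + 7156 = 13208 km = 1.3208×10⁷ m.
Semi-major axis a = (r_p + r_a)/2 = 9946.1 km = 9.946×10⁶ m.
Vis-viva: v² = μ(2/r − 1/a) = 3.249×10¹⁴ × (1.514×10⁻⁷ − 1.005×10⁻⁷) = 1.653×10⁷ m²/s².
v = 4066 m/s = 4.066 km/s.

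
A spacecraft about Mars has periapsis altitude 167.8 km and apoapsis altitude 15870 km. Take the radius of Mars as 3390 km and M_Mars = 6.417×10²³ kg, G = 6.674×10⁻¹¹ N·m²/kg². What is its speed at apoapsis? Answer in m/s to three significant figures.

μ = GM = 6.674×10⁻¹¹ × 6.417×10²³ = 4.283×10¹³ m³/s².
r_p = 3390 + 167.8 = 3557.8 km = 3.5578×10⁶ m.
r_a = 3390 + 15870 = 19260 km = 1.9260×10⁷ m.
Semi-major axis a = (r_p + r_a)/2 = 11409 km = 1.141×10⁷ m.
Vis-viva: v² = μ(2/r − 1/a) = 4.283×10¹³ × (1.038×10⁻⁷ − 8.765×10⁻⁸) = 6.934×10⁵ m²/s².
v = 832.7 m/s.

v ≈ 833 m/s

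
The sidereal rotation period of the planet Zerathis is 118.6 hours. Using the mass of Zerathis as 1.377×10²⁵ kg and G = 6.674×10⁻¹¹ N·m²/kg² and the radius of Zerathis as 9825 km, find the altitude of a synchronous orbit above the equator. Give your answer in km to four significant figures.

h_sync ≈ 1.521×10⁵ km

μ = GM = 6.674×10⁻¹¹ × 1.377×10²⁵ = 9.190×10¹⁴ m³/s².
T = 118.6 hours = 4.270×10⁵ s.
A synchronous orbit has period T, so by Kepler's third law a = (μT²/4π²)^(1/3).
μT²/4π² = 9.190×10¹⁴ × (4.270×10⁵)² / 39.48 = 4.244×10²⁴ m³.
a = 1.619×10⁸ m = 1.6190×10⁵ km.
Altitude h = a − R = 1.6190×10⁵ − 9825 = 1.5207×10⁵ km.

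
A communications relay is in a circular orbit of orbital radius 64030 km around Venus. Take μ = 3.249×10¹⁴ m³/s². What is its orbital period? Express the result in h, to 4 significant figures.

T ≈ 49.61 h

r = 64030 km = 6.403×10⁷ m.
Kepler's third law: T = 2π√(r³/μ) = 2π√((6.403×10⁷)³ / 3.249×10¹⁴).
r³/μ = 8.080×10⁸ s², so T = 2π × 2.842×10⁴ = 1.786×10⁵ s.
Converting: 1.786×10⁵ s ÷ 3600 = 49.61 h.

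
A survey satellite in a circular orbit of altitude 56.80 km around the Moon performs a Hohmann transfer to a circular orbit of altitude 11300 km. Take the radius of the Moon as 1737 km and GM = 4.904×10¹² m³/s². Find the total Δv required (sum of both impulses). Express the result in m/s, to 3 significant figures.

Δv_total ≈ 851 m/s

r₁ = 1737 + 56.80 = 1793.8 km = 1.7938×10⁶ m.
r₂ = 1737 + 11300 = 13037 km = 1.3037×10⁷ m.
Transfer ellipse a_t = (r₁ + r₂)/2 = 7.415×10⁶ m.
At r₁: circular v_c1 = √(μ/r₁) = 1653 m/s; transfer-perilune v_p = √[μ(2/r₁ − 1/a_t)] = 2192 m/s.
Δv₁ = v_p − v_c1 = 538.9 m/s.
At r₂: circular v_c2 = √(μ/r₂) = 613.3 m/s; transfer-apolune v_a = √[μ(2/r₂ − 1/a_t)] = 301.7 m/s.
Δv₂ = v_c2 − v_a = 311.7 m/s.
Total Δv = Δv₁ + Δv₂ = 850.6 m/s.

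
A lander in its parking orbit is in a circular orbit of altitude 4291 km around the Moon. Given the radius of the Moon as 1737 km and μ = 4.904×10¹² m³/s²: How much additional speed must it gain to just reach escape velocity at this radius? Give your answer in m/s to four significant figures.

r = 1737 + 4291 = 6028.0 km = 6.0280×10⁶ m.
Circular speed v_c = √(μ/r) = 902.0 m/s.
Escape speed v_esc = √(2μ/r) = √2 × v_c = 1276 m/s.
Δv = v_esc − v_c = 373.6 m/s.

Δv ≈ 373.6 m/s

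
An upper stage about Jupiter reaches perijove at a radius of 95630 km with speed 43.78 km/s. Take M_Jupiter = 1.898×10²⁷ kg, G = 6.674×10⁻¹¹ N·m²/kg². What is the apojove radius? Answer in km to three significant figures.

apojove radius ≈ 2.50×10⁵ km

μ = GM = 6.674×10⁻¹¹ × 1.898×10²⁷ = 1.267×10¹⁷ m³/s².
r_p = 9.563×10⁷ m.
Specific energy ε = v²/2 − μ/r = -3.663×10⁸ J/kg, so a = −μ/(2ε) = 1.729×10⁸ m.
The apsides satisfy r_p + r_a = 2a, so the apojove radius is 2a − r_p = 2.502×10⁸ m = 2.5022×10⁵ km.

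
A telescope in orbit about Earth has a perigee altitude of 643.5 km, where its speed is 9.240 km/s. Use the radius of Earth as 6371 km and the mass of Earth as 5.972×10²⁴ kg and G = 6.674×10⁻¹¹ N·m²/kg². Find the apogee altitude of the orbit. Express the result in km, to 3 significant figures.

μ = GM = 6.674×10⁻¹¹ × 5.972×10²⁴ = 3.986×10¹⁴ m³/s².
r_p = 6371 + 643.5 = 7014.5 km = 7.014×10⁶ m.
Specific energy ε = v²/2 − μ/r = -1.413×10⁷ J/kg, so a = −μ/(2ε) = 1.410×10⁷ m.
The apsides satisfy r_p + r_a = 2a, so the apogee radius is 2a − r_p = 2.119×10⁷ m = 21188 km.
Apogee altitude = 21188 − 6371 = 14817 km.

apogee altitude ≈ 14800 km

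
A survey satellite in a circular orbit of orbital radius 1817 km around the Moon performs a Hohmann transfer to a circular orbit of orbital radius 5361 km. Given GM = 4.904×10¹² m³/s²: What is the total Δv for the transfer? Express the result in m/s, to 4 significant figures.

r₁ = 1817 km = 1.817×10⁶ m.
r₂ = 5361 km = 5.361×10⁶ m.
Transfer ellipse a_t = (r₁ + r₂)/2 = 3.589×10⁶ m.
At r₁: circular v_c1 = √(μ/r₁) = 1643 m/s; transfer-perilune v_p = √[μ(2/r₁ − 1/a_t)] = 2008 m/s.
Δv₁ = v_p − v_c1 = 365.0 m/s.
At r₂: circular v_c2 = √(μ/r₂) = 956.4 m/s; transfer-apolune v_a = √[μ(2/r₂ − 1/a_t)] = 680.5 m/s.
Δv₂ = v_c2 − v_a = 275.9 m/s.
Total Δv = Δv₁ + Δv₂ = 640.9 m/s.

Δv_total ≈ 640.9 m/s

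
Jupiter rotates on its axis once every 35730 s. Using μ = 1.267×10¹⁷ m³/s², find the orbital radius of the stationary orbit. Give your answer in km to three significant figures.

A synchronous orbit has period T, so by Kepler's third law a = (μT²/4π²)^(1/3).
μT²/4π² = 1.267×10¹⁷ × (3.573×10⁴)² / 39.48 = 4.097×10²⁴ m³.
a = 1.600×10⁸ m = 1.6002×10⁵ km.

r_sync ≈ 1.60×10⁵ km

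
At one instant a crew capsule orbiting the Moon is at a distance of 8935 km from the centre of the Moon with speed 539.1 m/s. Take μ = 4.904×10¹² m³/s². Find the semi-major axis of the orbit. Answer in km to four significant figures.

a ≈ 6076 km

r = 8.935×10⁶ m.
Vis-viva rearranged: 1/a = 2/r − v²/μ = 2.238×10⁻⁷ − 5.926×10⁻⁸ = 1.646×10⁻⁷ m⁻¹.
a = 6.076×10⁶ m = 6076.2 km.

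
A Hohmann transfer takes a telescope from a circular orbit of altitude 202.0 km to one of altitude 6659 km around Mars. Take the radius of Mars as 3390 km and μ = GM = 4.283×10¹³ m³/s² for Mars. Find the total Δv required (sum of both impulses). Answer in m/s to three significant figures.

Δv_total ≈ 1300 m/s

r₁ = 3390 + 202.0 = 3592.0 km = 3.5920×10⁶ m.
r₂ = 3390 + 6659 = 10049 km = 1.0049×10⁷ m.
Transfer ellipse a_t = (r₁ + r₂)/2 = 6.820×10⁶ m.
At r₁: circular v_c1 = √(μ/r₁) = 3453 m/s; transfer-periapsis v_p = √[μ(2/r₁ − 1/a_t)] = 4191 m/s.
Δv₁ = v_p − v_c1 = 738.3 m/s.
At r₂: circular v_c2 = √(μ/r₂) = 2064 m/s; transfer-apoapsis v_a = √[μ(2/r₂ − 1/a_t)] = 1498 m/s.
Δv₂ = v_c2 − v_a = 566.3 m/s.
Total Δv = Δv₁ + Δv₂ = 1305 m/s.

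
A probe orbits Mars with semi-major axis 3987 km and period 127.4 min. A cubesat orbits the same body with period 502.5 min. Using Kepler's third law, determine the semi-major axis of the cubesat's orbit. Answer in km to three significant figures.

Kepler's third law: a³ ∝ T², so a₂ = a₁ (T₂/T₁)^(2/3).
T₂/T₁ = 3.944, (T₂/T₁)^(2/3) = 2.496.
a₂ = 3987 × 2.496 = 9953 km.

a₂ ≈ 9950 km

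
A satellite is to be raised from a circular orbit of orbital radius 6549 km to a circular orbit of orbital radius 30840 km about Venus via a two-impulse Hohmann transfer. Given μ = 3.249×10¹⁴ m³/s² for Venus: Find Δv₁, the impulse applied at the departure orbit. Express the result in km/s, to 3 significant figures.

Δv ≈ 2.00 km/s

r₁ = 6549 km = 6.549×10⁶ m.
r₂ = 30840 km = 3.084×10⁷ m.
Transfer ellipse a_t = (r₁ + r₂)/2 = 1.869×10⁷ m.
At r₁: circular v_c1 = √(μ/r₁) = 7043 m/s; transfer-periapsis v_p = √[μ(2/r₁ − 1/a_t)] = 9047 m/s.
Δv₁ = v_p − v_c1 = 2003 m/s.
= 2.003 km/s.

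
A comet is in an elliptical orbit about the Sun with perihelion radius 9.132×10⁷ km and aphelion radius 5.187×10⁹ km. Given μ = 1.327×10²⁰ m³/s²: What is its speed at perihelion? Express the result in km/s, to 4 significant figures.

v ≈ 53.44 km/s

Semi-major axis a = (r_p + r_a)/2 = 2.6392×10⁹ km = 2.639×10¹² m.
Vis-viva: v² = μ(2/r − 1/a) = 1.327×10²⁰ × (2.190×10⁻¹¹ − 3.789×10⁻¹³) = 2.856×10⁹ m²/s².
v = 53440 m/s = 53.44 km/s.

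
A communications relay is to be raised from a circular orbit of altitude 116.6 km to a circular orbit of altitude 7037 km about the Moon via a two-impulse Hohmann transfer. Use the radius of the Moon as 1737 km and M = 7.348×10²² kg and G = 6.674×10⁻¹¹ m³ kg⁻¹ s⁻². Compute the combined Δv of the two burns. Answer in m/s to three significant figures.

Δv_total ≈ 770 m/s

μ = GM = 6.674×10⁻¹¹ × 7.348×10²² = 4.904×10¹² m³/s².
r₁ = 1737 + 116.6 = 1853.6 km = 1.8536×10⁶ m.
r₂ = 1737 + 7037 = 8774.0 km = 8.7740×10⁶ m.
Transfer ellipse a_t = (r₁ + r₂)/2 = 5.314×10⁶ m.
At r₁: circular v_c1 = √(μ/r₁) = 1627 m/s; transfer-perilune v_p = √[μ(2/r₁ − 1/a_t)] = 2090 m/s.
Δv₁ = v_p − v_c1 = 463.5 m/s.
At r₂: circular v_c2 = √(μ/r₂) = 747.6 m/s; transfer-apolune v_a = √[μ(2/r₂ − 1/a_t)] = 441.6 m/s.
Δv₂ = v_c2 − v_a = 306.1 m/s.
Total Δv = Δv₁ + Δv₂ = 769.6 m/s.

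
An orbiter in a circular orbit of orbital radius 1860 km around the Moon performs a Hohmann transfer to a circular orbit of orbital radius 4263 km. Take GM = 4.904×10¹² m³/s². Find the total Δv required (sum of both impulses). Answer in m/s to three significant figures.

r₁ = 1860 km = 1.860×10⁶ m.
r₂ = 4263 km = 4.263×10⁶ m.
Transfer ellipse a_t = (r₁ + r₂)/2 = 3.062×10⁶ m.
At r₁: circular v_c1 = √(μ/r₁) = 1624 m/s; transfer-perilune v_p = √[μ(2/r₁ − 1/a_t)] = 1916 m/s.
Δv₁ = v_p − v_c1 = 292.3 m/s.
At r₂: circular v_c2 = √(μ/r₂) = 1073 m/s; transfer-apolune v_a = √[μ(2/r₂ − 1/a_t)] = 836.0 m/s.
Δv₂ = v_c2 − v_a = 236.5 m/s.
Total Δv = Δv₁ + Δv₂ = 528.9 m/s.

Δv_total ≈ 529 m/s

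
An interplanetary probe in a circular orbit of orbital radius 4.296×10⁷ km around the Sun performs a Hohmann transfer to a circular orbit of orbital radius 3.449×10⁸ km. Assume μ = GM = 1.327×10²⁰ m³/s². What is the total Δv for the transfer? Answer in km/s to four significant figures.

r₁ = 4.296×10⁷ km = 4.296×10¹⁰ m.
r₂ = 3.449×10⁸ km = 3.449×10¹¹ m.
Transfer ellipse a_t = (r₁ + r₂)/2 = 1.939×10¹¹ m.
At r₁: circular v_c1 = √(μ/r₁) = 55580 m/s; transfer-perihelion v_p = √[μ(2/r₁ − 1/a_t)] = 74120 m/s.
Δv₁ = v_p − v_c1 = 18540 m/s.
At r₂: circular v_c2 = √(μ/r₂) = 19620 m/s; transfer-aphelion v_a = √[μ(2/r₂ − 1/a_t)] = 9232 m/s.
Δv₂ = v_c2 − v_a = 10380 m/s.
Total Δv = Δv₁ + Δv₂ = 28920 m/s = 28.92 km/s.

Δv_total ≈ 28.92 km/s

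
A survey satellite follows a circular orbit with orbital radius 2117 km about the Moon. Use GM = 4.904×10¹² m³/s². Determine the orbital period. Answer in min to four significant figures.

T ≈ 145.7 min

r = 2117 km = 2.117×10⁶ m.
Kepler's third law: T = 2π√(r³/μ) = 2π√((2.117×10⁶)³ / 4.904×10¹²).
r³/μ = 1.935×10⁶ s², so T = 2π × 1.391×10³ = 8.739×10³ s.
Converting: 8.739×10³ s ÷ 60.00 = 145.7 min.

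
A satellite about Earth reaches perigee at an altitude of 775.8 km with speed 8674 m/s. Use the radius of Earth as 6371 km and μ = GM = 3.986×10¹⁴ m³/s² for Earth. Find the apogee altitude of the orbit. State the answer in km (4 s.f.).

apogee altitude ≈ 8439 km

r_p = 6371 + 775.8 = 7146.8 km = 7.147×10⁶ m.
Specific energy ε = v²/2 − μ/r = -1.815×10⁷ J/kg, so a = −μ/(2ε) = 1.098×10⁷ m.
The apsides satisfy r_p + r_a = 2a, so the apogee radius is 2a − r_p = 1.481×10⁷ m = 14810 km.
Apogee altitude = 14810 − 6371 = 8438.7 km.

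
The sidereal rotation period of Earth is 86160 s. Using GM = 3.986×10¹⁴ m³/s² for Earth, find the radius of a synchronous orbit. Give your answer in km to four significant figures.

A synchronous orbit has period T, so by Kepler's third law a = (μT²/4π²)^(1/3).
μT²/4π² = 3.986×10¹⁴ × (8.616×10⁴)² / 39.48 = 7.495×10²² m³.
a = 4.216×10⁷ m = 42163 km.

r_sync ≈ 42160 km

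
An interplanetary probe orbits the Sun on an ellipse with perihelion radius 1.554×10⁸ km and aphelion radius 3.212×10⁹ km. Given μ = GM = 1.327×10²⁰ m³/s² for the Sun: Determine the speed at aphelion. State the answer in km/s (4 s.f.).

Semi-major axis a = (r_p + r_a)/2 = 1.6837×10⁹ km = 1.684×10¹² m.
Vis-viva: v² = μ(2/r − 1/a) = 1.327×10²⁰ × (6.227×10⁻¹³ − 5.939×10⁻¹³) = 3.813×10⁶ m²/s².
v = 1953 m/s = 1.953 km/s.

v ≈ 1.953 km/s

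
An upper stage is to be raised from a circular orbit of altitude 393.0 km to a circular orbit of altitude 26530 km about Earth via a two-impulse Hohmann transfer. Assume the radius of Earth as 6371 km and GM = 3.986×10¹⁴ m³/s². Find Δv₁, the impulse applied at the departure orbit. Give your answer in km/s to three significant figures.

r₁ = 6371 + 393.0 = 6764.0 km = 6.7640×10⁶ m.
r₂ = 6371 + 26530 = 32901 km = 3.2901×10⁷ m.
Transfer ellipse a_t = (r₁ + r₂)/2 = 1.983×10⁷ m.
At r₁: circular v_c1 = √(μ/r₁) = 7677 m/s; transfer-perigee v_p = √[μ(2/r₁ − 1/a_t)] = 9887 m/s.
Δv₁ = v_p − v_c1 = 2211 m/s.
= 2.211 km/s.

Δv ≈ 2.21 km/s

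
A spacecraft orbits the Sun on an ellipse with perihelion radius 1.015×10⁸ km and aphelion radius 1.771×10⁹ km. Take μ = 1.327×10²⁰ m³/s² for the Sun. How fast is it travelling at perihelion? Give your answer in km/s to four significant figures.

v ≈ 49.73 km/s

Semi-major axis a = (r_p + r_a)/2 = 9.3625×10⁸ km = 9.362×10¹¹ m.
Vis-viva: v² = μ(2/r − 1/a) = 1.327×10²⁰ × (1.970×10⁻¹¹ − 1.068×10⁻¹²) = 2.473×10⁹ m²/s².
v = 49730 m/s = 49.73 km/s.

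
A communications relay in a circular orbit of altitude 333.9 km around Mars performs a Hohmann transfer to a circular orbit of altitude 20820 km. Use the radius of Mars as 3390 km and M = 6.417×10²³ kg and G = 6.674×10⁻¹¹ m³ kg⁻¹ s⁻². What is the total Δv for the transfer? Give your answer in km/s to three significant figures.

μ = GM = 6.674×10⁻¹¹ × 6.417×10²³ = 4.283×10¹³ m³/s².
r₁ = 3390 + 333.9 = 3723.9 km = 3.7239×10⁶ m.
r₂ = 3390 + 20820 = 24210 km = 2.4210×10⁷ m.
Transfer ellipse a_t = (r₁ + r₂)/2 = 1.397×10⁷ m.
At r₁: circular v_c1 = √(μ/r₁) = 3391 m/s; transfer-periapsis v_p = √[μ(2/r₁ − 1/a_t)] = 4465 m/s.
Δv₁ = v_p − v_c1 = 1074 m/s.
At r₂: circular v_c2 = √(μ/r₂) = 1330 m/s; transfer-apoapsis v_a = √[μ(2/r₂ − 1/a_t)] = 686.8 m/s.
Δv₂ = v_c2 − v_a = 643.3 m/s.
Total Δv = Δv₁ + Δv₂ = 1717 m/s = 1.717 km/s.

Δv_total ≈ 1.72 km/s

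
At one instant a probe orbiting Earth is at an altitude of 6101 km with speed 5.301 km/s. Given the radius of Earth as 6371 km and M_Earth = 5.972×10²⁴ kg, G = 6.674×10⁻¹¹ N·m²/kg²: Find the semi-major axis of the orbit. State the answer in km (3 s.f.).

μ = GM = 6.674×10⁻¹¹ × 5.972×10²⁴ = 3.986×10¹⁴ m³/s².
r = 6371 + 6101 = 12472 km = 1.247×10⁷ m.
Vis-viva rearranged: 1/a = 2/r − v²/μ = 1.604×10⁻⁷ − 7.050×10⁻⁸ = 8.986×10⁻⁸ m⁻¹.
a = 1.113×10⁷ m = 11129 km.

a ≈ 11100 km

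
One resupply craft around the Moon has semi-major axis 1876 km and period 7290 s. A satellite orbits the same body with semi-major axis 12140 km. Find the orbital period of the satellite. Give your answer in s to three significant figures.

Kepler's third law: T² ∝ a³, so T₂ = T₁ (a₂/a₁)^(3/2).
a₂/a₁ = 6.471, (a₂/a₁)^(3/2) = 16.46.
T₂ = 7290 × 16.46 = 1.200×10⁵ s.

T₂ ≈ 1.20×10⁵ s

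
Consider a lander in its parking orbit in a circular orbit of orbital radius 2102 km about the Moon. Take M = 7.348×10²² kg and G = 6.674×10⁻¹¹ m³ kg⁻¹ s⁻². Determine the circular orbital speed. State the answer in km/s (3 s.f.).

v ≈ 1.53 km/s

μ = GM = 6.674×10⁻¹¹ × 7.348×10²² = 4.904×10¹² m³/s².
r = 2102 km = 2.102×10⁶ m.
For a circular orbit v = √(μ/r) = √(4.904×10¹² / 2.102×10⁶) = √(2.333×10⁶) = 1527 m/s.
That is 1.527 km/s.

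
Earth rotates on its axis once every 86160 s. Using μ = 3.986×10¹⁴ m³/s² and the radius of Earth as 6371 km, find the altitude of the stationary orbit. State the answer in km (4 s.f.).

A synchronous orbit has period T, so by Kepler's third law a = (μT²/4π²)^(1/3).
μT²/4π² = 3.986×10¹⁴ × (8.616×10⁴)² / 39.48 = 7.495×10²² m³.
a = 4.216×10⁷ m = 42163 km.
Altitude h = a − R = 42163 − 6371 = 35792 km.

h_sync ≈ 35790 km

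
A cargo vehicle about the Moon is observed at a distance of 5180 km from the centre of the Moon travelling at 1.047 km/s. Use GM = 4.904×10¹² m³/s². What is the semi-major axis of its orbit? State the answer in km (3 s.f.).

a ≈ 6150 km

r = 5.180×10⁶ m.
Vis-viva rearranged: 1/a = 2/r − v²/μ = 3.861×10⁻⁷ − 2.235×10⁻⁷ = 1.626×10⁻⁷ m⁻¹.
a = 6.151×10⁶ m = 6151.3 km.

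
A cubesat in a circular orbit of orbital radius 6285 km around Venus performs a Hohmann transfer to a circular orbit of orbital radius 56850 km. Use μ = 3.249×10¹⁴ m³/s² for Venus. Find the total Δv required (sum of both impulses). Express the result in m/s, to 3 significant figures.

r₁ = 6285 km = 6.285×10⁶ m.
r₂ = 56850 km = 5.685×10⁷ m.
Transfer ellipse a_t = (r₁ + r₂)/2 = 3.157×10⁷ m.
At r₁: circular v_c1 = √(μ/r₁) = 7190 m/s; transfer-periapsis v_p = √[μ(2/r₁ − 1/a_t)] = 9649 m/s.
Δv₁ = v_p − v_c1 = 2459 m/s.
At r₂: circular v_c2 = √(μ/r₂) = 2391 m/s; transfer-apoapsis v_a = √[μ(2/r₂ − 1/a_t)] = 1067 m/s.
Δv₂ = v_c2 − v_a = 1324 m/s.
Total Δv = Δv₁ + Δv₂ = 3783 m/s.

Δv_total ≈ 3780 m/s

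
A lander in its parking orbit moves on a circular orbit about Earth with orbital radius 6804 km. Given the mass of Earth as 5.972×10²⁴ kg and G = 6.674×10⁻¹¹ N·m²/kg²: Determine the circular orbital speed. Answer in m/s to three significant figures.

v ≈ 7650 m/s

μ = GM = 6.674×10⁻¹¹ × 5.972×10²⁴ = 3.986×10¹⁴ m³/s².
r = 6804 km = 6.804×10⁶ m.
For a circular orbit v = √(μ/r) = √(3.986×10¹⁴ / 6.804×10⁶) = √(5.858×10⁷) = 7654 m/s.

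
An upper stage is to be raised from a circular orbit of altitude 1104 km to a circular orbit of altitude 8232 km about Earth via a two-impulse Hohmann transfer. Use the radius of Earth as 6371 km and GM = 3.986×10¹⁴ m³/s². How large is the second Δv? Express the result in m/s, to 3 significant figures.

Δv ≈ 925 m/s

r₁ = 6371 + 1104 = 7475.0 km = 7.4750×10⁶ m.
r₂ = 6371 + 8232 = 14603 km = 1.4603×10⁷ m.
Transfer ellipse a_t = (r₁ + r₂)/2 = 1.104×10⁷ m.
At r₁: circular v_c1 = √(μ/r₁) = 7302 m/s; transfer-perigee v_p = √[μ(2/r₁ − 1/a_t)] = 8399 m/s.
At r₂: circular v_c2 = √(μ/r₂) = 5225 m/s; transfer-apogee v_a = √[μ(2/r₂ − 1/a_t)] = 4299 m/s.
Δv₂ = v_c2 − v_a = 925.3 m/s.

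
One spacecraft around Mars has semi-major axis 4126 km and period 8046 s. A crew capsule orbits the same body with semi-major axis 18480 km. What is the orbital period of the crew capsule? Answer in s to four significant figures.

T₂ ≈ 76270 s

Kepler's third law: T² ∝ a³, so T₂ = T₁ (a₂/a₁)^(3/2).
a₂/a₁ = 4.479, (a₂/a₁)^(3/2) = 9.479.
T₂ = 8046 × 9.479 = 76270 s.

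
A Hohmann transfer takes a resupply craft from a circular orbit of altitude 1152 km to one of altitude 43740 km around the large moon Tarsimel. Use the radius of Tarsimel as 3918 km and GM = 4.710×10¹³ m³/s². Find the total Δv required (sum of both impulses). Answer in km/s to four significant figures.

r₁ = 3918 + 1152 = 5070.0 km = 5.0700×10⁶ m.
r₂ = 3918 + 43740 = 47658 km = 4.7658×10⁷ m.
Transfer ellipse a_t = (r₁ + r₂)/2 = 2.636×10⁷ m.
At r₁: circular v_c1 = √(μ/r₁) = 3048 m/s; transfer-periapsis v_p = √[μ(2/r₁ − 1/a_t)] = 4098 m/s.
Δv₁ = v_p − v_c1 = 1050 m/s.
At r₂: circular v_c2 = √(μ/r₂) = 994.1 m/s; transfer-apoapsis v_a = √[μ(2/r₂ − 1/a_t)] = 436.0 m/s.
Δv₂ = v_c2 − v_a = 558.2 m/s.
Total Δv = Δv₁ + Δv₂ = 1608 m/s = 1.608 km/s.

Δv_total ≈ 1.608 km/s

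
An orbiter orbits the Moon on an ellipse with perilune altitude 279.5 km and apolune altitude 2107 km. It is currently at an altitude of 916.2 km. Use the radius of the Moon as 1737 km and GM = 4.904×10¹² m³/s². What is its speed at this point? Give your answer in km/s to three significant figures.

r_p = 1737 + 279.5 = 2016.5 km = 2.0165×10⁶ m.
r_a = 1737 + 2107 = 3844.0 km = 3.8440×10⁶ m.
r = 1737 + 916.2 = 2653.2 km = 2.653×10⁶ m.
Semi-major axis a = (r_p + r_a)/2 = 2930.2 km = 2.930×10⁶ m.
Vis-viva: v² = μ(2/r − 1/a) = 4.904×10¹² × (7.538×10⁻⁷ − 3.413×10⁻⁷) = 2.023×10⁶ m²/s².
v = 1422 m/s = 1.422 km/s.

v ≈ 1.42 km/s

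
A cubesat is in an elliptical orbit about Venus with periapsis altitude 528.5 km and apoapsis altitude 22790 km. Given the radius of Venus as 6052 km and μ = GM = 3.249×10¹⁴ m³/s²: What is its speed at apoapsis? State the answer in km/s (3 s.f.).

r_p = 6052 + 528.5 = 6580.5 km = 6.5805×10⁶ m.
r_a = 6052 + 22790 = 28842 km = 2.8842×10⁷ m.
Semi-major axis a = (r_p + r_a)/2 = 17711 km = 1.771×10⁷ m.
Vis-viva: v² = μ(2/r − 1/a) = 3.249×10¹⁴ × (6.934×10⁻⁸ − 5.646×10⁻⁸) = 4.185×10⁶ m²/s².
v = 2046 m/s = 2.046 km/s.

v ≈ 2.05 km/s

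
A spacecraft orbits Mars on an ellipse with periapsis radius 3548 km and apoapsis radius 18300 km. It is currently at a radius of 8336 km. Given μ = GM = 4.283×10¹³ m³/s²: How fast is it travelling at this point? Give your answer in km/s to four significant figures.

Semi-major axis a = (r_p + r_a)/2 = 10924 km = 1.092×10⁷ m.
Vis-viva: v² = μ(2/r − 1/a) = 4.283×10¹³ × (2.399×10⁻⁷ − 9.154×10⁻⁸) = 6.355×10⁶ m²/s².
v = 2521 m/s = 2.521 km/s.

v ≈ 2.521 km/s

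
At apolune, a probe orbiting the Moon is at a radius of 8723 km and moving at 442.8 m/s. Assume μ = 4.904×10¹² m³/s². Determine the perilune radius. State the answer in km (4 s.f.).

r_a = 8.723×10⁶ m.
Specific energy ε = v²/2 − μ/r = -4.642×10⁵ J/kg, so a = −μ/(2ε) = 5.283×10⁶ m.
The apsides satisfy r_p + r_a = 2a, so the perilune radius is 2a − r_a = 1.842×10⁶ m = 1842.4 km.

perilune radius ≈ 1842 km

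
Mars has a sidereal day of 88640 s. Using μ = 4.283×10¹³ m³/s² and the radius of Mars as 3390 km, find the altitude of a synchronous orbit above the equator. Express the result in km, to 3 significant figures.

A synchronous orbit has period T, so by Kepler's third law a = (μT²/4π²)^(1/3).
μT²/4π² = 4.283×10¹³ × (8.864×10⁴)² / 39.48 = 8.524×10²¹ m³.
a = 2.043×10⁷ m = 20428 km.
Altitude h = a − R = 20428 − 3390 = 17038 km.

h_sync ≈ 17000 km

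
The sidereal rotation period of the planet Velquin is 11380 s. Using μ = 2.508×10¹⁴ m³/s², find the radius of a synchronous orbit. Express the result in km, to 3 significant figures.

A synchronous orbit has period T, so by Kepler's third law a = (μT²/4π²)^(1/3).
μT²/4π² = 2.508×10¹⁴ × (1.138×10⁴)² / 39.48 = 8.227×10²⁰ m³.
a = 9.370×10⁶ m = 9370.2 km.

r_sync ≈ 9370 km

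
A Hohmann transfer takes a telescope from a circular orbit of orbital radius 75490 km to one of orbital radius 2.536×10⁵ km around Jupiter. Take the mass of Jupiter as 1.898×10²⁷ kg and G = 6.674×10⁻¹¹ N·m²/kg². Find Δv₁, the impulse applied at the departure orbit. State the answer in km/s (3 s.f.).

Δv ≈ 9.89 km/s

μ = GM = 6.674×10⁻¹¹ × 1.898×10²⁷ = 1.267×10¹⁷ m³/s².
r₁ = 75490 km = 7.549×10⁷ m.
r₂ = 2.536×10⁵ km = 2.536×10⁸ m.
Transfer ellipse a_t = (r₁ + r₂)/2 = 1.645×10⁸ m.
At r₁: circular v_c1 = √(μ/r₁) = 40960 m/s; transfer-perijove v_p = √[μ(2/r₁ − 1/a_t)] = 50850 m/s.
Δv₁ = v_p − v_c1 = 9891 m/s.
= 9.891 km/s.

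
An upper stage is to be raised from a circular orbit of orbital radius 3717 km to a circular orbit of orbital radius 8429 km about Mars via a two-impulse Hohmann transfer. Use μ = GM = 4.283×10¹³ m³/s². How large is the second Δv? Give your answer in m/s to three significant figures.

Δv ≈ 491 m/s

r₁ = 3717 km = 3.717×10⁶ m.
r₂ = 8429 km = 8.429×10⁶ m.
Transfer ellipse a_t = (r₁ + r₂)/2 = 6.073×10⁶ m.
At r₁: circular v_c1 = √(μ/r₁) = 3395 m/s; transfer-periapsis v_p = √[μ(2/r₁ − 1/a_t)] = 3999 m/s.
At r₂: circular v_c2 = √(μ/r₂) = 2254 m/s; transfer-apoapsis v_a = √[μ(2/r₂ − 1/a_t)] = 1764 m/s.
Δv₂ = v_c2 − v_a = 490.6 m/s.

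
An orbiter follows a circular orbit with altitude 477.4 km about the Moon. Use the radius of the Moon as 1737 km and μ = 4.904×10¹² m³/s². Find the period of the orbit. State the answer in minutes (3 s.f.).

r = 1737 + 477.4 = 2214.4 km = 2.2144×10⁶ m.
Kepler's third law: T = 2π√(r³/μ) = 2π√((2.214×10⁶)³ / 4.904×10¹²).
r³/μ = 2.214×10⁶ s², so T = 2π × 1.488×10³ = 9.350×10³ s.
Converting: 9.350×10³ s ÷ 60.00 = 155.8 minutes.

T ≈ 156 minutes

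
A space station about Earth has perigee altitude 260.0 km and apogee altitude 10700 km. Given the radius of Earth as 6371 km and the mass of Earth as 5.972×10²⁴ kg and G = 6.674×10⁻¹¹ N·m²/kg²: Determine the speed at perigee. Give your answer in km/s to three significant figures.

v ≈ 9.30 km/s

μ = GM = 6.674×10⁻¹¹ × 5.972×10²⁴ = 3.986×10¹⁴ m³/s².
r_p = 6371 + 260.0 = 6631.0 km = 6.6310×10⁶ m.
r_a = 6371 + 10700 = 17071 km = 1.7071×10⁷ m.
Semi-major axis a = (r_p + r_a)/2 = 11851 km = 1.185×10⁷ m.
Vis-viva: v² = μ(2/r − 1/a) = 3.986×10¹⁴ × (3.016×10⁻⁷ − 8.438×10⁻⁸) = 8.658×10⁷ m²/s².
v = 9305 m/s = 9.305 km/s.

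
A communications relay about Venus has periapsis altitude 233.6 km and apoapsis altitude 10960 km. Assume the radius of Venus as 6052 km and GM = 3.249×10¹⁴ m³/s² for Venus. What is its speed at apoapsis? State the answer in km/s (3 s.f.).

r_p = 6052 + 233.6 = 6285.6 km = 6.2856×10⁶ m.
r_a = 6052 + 10960 = 17012 km = 1.7012×10⁷ m.
Semi-major axis a = (r_p + r_a)/2 = 11649 km = 1.165×10⁷ m.
Vis-viva: v² = μ(2/r − 1/a) = 3.249×10¹⁴ × (1.176×10⁻⁷ − 8.585×10⁻⁸) = 1.031×10⁷ m²/s².
v = 3210 m/s = 3.210 km/s.

v ≈ 3.21 km/s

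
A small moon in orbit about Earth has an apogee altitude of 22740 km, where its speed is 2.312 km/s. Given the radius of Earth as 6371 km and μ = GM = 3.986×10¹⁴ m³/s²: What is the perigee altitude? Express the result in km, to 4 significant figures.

perigee altitude ≈ 689.4 km

r_a = 6371 + 22740 = 29111 km = 2.911×10⁷ m.
Specific energy ε = v²/2 − μ/r = -1.102×10⁷ J/kg, so a = −μ/(2ε) = 1.809×10⁷ m.
The apsides satisfy r_p + r_a = 2a, so the perigee radius is 2a − r_a = 7.060×10⁶ m = 7060.4 km.
Perigee altitude = 7060.4 − 6371 = 689.43 km.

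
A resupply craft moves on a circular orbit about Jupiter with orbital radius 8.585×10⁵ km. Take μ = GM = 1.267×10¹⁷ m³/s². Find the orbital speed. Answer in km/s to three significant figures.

v ≈ 12.1 km/s

r = 8.585×10⁵ km = 8.585×10⁸ m.
For a circular orbit v = √(μ/r) = √(1.267×10¹⁷ / 8.585×10⁸) = √(1.476×10⁸) = 12150 m/s.
That is 12.15 km/s.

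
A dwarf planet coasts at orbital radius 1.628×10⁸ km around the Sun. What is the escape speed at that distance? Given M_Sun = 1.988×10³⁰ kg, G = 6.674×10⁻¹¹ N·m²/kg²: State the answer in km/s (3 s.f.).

v_esc ≈ 40.4 km/s

μ = GM = 6.674×10⁻¹¹ × 1.988×10³⁰ = 1.327×10²⁰ m³/s².
r = 1.628×10⁸ km = 1.628×10¹¹ m.
Escape speed v_esc = √(2μ/r) = √(2 × 1.327×10²⁰ / 1.628×10¹¹) = √(1.630×10⁹) = 40370 m/s.
= 40.37 km/s.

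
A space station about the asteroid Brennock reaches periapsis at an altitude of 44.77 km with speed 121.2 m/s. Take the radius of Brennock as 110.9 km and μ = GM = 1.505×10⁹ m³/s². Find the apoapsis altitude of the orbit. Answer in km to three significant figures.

apoapsis altitude ≈ 381 km

r_p = 110.9 + 44.77 = 155.67 km = 1.557×10⁵ m.
Specific energy ε = v²/2 − μ/r = -2.323×10³ J/kg, so a = −μ/(2ε) = 3.239×10⁵ m.
The apsides satisfy r_p + r_a = 2a, so the apoapsis radius is 2a − r_p = 4.922×10⁵ m = 492.15 km.
Apoapsis altitude = 492.15 − 110.9 = 381.25 km.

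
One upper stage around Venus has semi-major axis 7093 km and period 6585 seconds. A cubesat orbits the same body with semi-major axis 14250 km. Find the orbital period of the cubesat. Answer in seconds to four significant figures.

Kepler's third law: T² ∝ a³, so T₂ = T₁ (a₂/a₁)^(3/2).
a₂/a₁ = 2.009, (a₂/a₁)^(3/2) = 2.848.
T₂ = 6585 × 2.848 = 18750 seconds.

T₂ ≈ 18750 seconds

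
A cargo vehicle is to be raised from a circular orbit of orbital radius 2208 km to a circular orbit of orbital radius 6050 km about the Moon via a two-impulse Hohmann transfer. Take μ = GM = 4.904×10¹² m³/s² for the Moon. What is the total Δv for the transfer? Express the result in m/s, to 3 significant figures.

r₁ = 2208 km = 2.208×10⁶ m.
r₂ = 6050 km = 6.050×10⁶ m.
Transfer ellipse a_t = (r₁ + r₂)/2 = 4.129×10⁶ m.
At r₁: circular v_c1 = √(μ/r₁) = 1490 m/s; transfer-perilune v_p = √[μ(2/r₁ − 1/a_t)] = 1804 m/s.
Δv₁ = v_p − v_c1 = 313.7 m/s.
At r₂: circular v_c2 = √(μ/r₂) = 900.3 m/s; transfer-apolune v_a = √[μ(2/r₂ − 1/a_t)] = 658.4 m/s.
Δv₂ = v_c2 − v_a = 241.9 m/s.
Total Δv = Δv₁ + Δv₂ = 555.6 m/s.

Δv_total ≈ 556 m/s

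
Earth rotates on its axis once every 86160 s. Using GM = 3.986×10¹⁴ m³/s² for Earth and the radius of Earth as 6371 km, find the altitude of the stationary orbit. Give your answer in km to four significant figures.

h_sync ≈ 35790 km

A synchronous orbit has period T, so by Kepler's third law a = (μT²/4π²)^(1/3).
μT²/4π² = 3.986×10¹⁴ × (8.616×10⁴)² / 39.48 = 7.495×10²² m³.
a = 4.216×10⁷ m = 42163 km.
Altitude h = a − R = 42163 − 6371 = 35792 km.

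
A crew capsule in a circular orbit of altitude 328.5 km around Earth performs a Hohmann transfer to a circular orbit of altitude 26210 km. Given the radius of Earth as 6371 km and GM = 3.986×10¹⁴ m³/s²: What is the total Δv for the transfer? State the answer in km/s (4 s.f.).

r₁ = 6371 + 328.5 = 6699.5 km = 6.6995×10⁶ m.
r₂ = 6371 + 26210 = 32581 km = 3.2581×10⁷ m.
Transfer ellipse a_t = (r₁ + r₂)/2 = 1.964×10⁷ m.
At r₁: circular v_c1 = √(μ/r₁) = 7713 m/s; transfer-perigee v_p = √[μ(2/r₁ − 1/a_t)] = 9935 m/s.
Δv₁ = v_p − v_c1 = 2221 m/s.
At r₂: circular v_c2 = √(μ/r₂) = 3498 m/s; transfer-apogee v_a = √[μ(2/r₂ − 1/a_t)] = 2043 m/s.
Δv₂ = v_c2 − v_a = 1455 m/s.
Total Δv = Δv₁ + Δv₂ = 3676 m/s = 3.676 km/s.

Δv_total ≈ 3.676 km/s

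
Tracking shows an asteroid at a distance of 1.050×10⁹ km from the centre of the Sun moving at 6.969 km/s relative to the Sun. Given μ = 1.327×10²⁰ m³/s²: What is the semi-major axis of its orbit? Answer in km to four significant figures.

a ≈ 6.499×10⁸ km

r = 1.050×10¹² m.
Vis-viva rearranged: 1/a = 2/r − v²/μ = 1.905×10⁻¹² − 3.660×10⁻¹³ = 1.539×10⁻¹² m⁻¹.
a = 6.499×10¹¹ m = 6.4987×10⁸ km.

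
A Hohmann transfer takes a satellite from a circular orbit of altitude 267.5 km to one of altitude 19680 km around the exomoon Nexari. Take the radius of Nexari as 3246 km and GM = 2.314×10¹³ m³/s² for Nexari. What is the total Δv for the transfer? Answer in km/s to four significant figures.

r₁ = 3246 + 267.5 = 3513.5 km = 3.5135×10⁶ m.
r₂ = 3246 + 19680 = 22926 km = 2.2926×10⁷ m.
Transfer ellipse a_t = (r₁ + r₂)/2 = 1.322×10⁷ m.
At r₁: circular v_c1 = √(μ/r₁) = 2566 m/s; transfer-periapsis v_p = √[μ(2/r₁ − 1/a_t)] = 3380 m/s.
Δv₁ = v_p − v_c1 = 813.3 m/s.
At r₂: circular v_c2 = √(μ/r₂) = 1005 m/s; transfer-apoapsis v_a = √[μ(2/r₂ − 1/a_t)] = 517.9 m/s.
Δv₂ = v_c2 − v_a = 486.7 m/s.
Total Δv = Δv₁ + Δv₂ = 1300 m/s = 1.300 km/s.

Δv_total ≈ 1.300 km/s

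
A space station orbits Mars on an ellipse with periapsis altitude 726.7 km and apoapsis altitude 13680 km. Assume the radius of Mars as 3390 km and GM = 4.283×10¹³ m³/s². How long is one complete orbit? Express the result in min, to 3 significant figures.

r_p = 3390 + 726.7 = 4116.7 km = 4.1167×10⁶ m.
r_a = 3390 + 13680 = 17070 km = 1.7070×10⁷ m.
Semi-major axis a = (r_p + r_a)/2 = (4116.7 + 17070)/2 = 10593 km = 1.059×10⁷ m.
By Kepler's third law T = 2π√(a³/μ) = 2π × 5.268×10³ = 3.310×10⁴ s.
= 551.7 min.

T ≈ 552 min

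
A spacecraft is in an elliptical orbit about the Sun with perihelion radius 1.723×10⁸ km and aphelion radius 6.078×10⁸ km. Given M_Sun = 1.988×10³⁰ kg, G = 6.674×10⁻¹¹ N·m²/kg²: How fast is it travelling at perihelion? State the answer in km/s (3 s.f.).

μ = GM = 6.674×10⁻¹¹ × 1.988×10³⁰ = 1.327×10²⁰ m³/s².
Semi-major axis a = (r_p + r_a)/2 = 3.9005×10⁸ km = 3.900×10¹¹ m.
Vis-viva: v² = μ(2/r − 1/a) = 1.327×10²⁰ × (1.161×10⁻¹¹ − 2.564×10⁻¹²) = 1.200×10⁹ m²/s².
v = 34640 m/s = 34.64 km/s.

v ≈ 34.6 km/s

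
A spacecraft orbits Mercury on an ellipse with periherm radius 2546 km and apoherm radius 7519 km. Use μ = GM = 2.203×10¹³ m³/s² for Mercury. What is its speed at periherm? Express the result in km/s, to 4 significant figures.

Semi-major axis a = (r_p + r_a)/2 = 5032.5 km = 5.032×10⁶ m.
Vis-viva: v² = μ(2/r − 1/a) = 2.203×10¹³ × (7.855×10⁻⁷ − 1.987×10⁻⁷) = 1.293×10⁷ m²/s².
v = 3596 m/s = 3.596 km/s.

v ≈ 3.596 km/s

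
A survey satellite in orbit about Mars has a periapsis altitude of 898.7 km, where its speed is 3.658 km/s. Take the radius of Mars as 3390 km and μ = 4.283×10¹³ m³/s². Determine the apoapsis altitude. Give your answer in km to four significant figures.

r_p = 3390 + 898.7 = 4288.7 km = 4.289×10⁶ m.
Specific energy ε = v²/2 − μ/r = -3.296×10⁶ J/kg, so a = −μ/(2ε) = 6.497×10⁶ m.
The apsides satisfy r_p + r_a = 2a, so the apoapsis radius is 2a − r_p = 8.705×10⁶ m = 8704.9 km.
Apoapsis altitude = 8704.9 − 3390 = 5314.9 km.

apoapsis altitude ≈ 5315 km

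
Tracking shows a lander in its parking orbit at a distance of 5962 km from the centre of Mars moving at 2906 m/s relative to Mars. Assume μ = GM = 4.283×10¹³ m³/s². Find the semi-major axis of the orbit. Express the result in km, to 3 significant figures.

a ≈ 7230 km

r = 5.962×10⁶ m.
Vis-viva rearranged: 1/a = 2/r − v²/μ = 3.355×10⁻⁷ − 1.972×10⁻⁷ = 1.383×10⁻⁷ m⁻¹.
a = 7.231×10⁶ m = 7231.3 km.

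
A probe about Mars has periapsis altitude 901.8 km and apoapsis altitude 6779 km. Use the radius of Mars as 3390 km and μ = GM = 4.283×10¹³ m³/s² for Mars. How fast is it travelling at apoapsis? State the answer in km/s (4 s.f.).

v ≈ 1.581 km/s

r_p = 3390 + 901.8 = 4291.8 km = 4.2918×10⁶ m.
r_a = 3390 + 6779 = 10169 km = 1.0169×10⁷ m.
Semi-major axis a = (r_p + r_a)/2 = 7230.4 km = 7.230×10⁶ m.
Vis-viva: v² = μ(2/r − 1/a) = 4.283×10¹³ × (1.967×10⁻⁷ − 1.383×10⁻⁷) = 2.500×10⁶ m²/s².
v = 1581 m/s = 1.581 km/s.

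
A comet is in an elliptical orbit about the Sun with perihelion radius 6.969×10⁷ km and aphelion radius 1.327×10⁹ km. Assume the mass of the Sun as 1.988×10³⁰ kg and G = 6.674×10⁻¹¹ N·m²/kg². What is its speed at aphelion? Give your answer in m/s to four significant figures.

v ≈ 3159 m/s

μ = GM = 6.674×10⁻¹¹ × 1.988×10³⁰ = 1.327×10²⁰ m³/s².
Semi-major axis a = (r_p + r_a)/2 = 6.9834×10⁸ km = 6.983×10¹¹ m.
Vis-viva: v² = μ(2/r − 1/a) = 1.327×10²⁰ × (1.507×10⁻¹² − 1.432×10⁻¹²) = 9.978×10⁶ m²/s².
v = 3159 m/s.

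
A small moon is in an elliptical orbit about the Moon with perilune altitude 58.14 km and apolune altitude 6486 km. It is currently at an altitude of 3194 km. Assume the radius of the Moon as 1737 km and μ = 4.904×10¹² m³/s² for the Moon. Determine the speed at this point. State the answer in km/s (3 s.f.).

v ≈ 1.00 km/s

r_p = 1737 + 58.14 = 1795.1 km = 1.7951×10⁶ m.
r_a = 1737 + 6486 = 8223.0 km = 8.2230×10⁶ m.
r = 1737 + 3194 = 4931.0 km = 4.931×10⁶ m.
Semi-major axis a = (r_p + r_a)/2 = 5009.1 km = 5.009×10⁶ m.
Vis-viva: v² = μ(2/r − 1/a) = 4.904×10¹² × (4.056×10⁻⁷ − 1.996×10⁻⁷) = 1.010×10⁶ m²/s².
v = 1005 m/s = 1.005 km/s.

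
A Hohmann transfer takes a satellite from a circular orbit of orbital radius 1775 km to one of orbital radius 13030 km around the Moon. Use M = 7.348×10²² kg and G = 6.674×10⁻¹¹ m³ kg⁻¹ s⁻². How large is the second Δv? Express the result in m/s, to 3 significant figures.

Δv ≈ 313 m/s

μ = GM = 6.674×10⁻¹¹ × 7.348×10²² = 4.904×10¹² m³/s².
r₁ = 1775 km = 1.775×10⁶ m.
r₂ = 13030 km = 1.303×10⁷ m.
Transfer ellipse a_t = (r₁ + r₂)/2 = 7.402×10⁶ m.
At r₁: circular v_c1 = √(μ/r₁) = 1662 m/s; transfer-perilune v_p = √[μ(2/r₁ − 1/a_t)] = 2205 m/s.
At r₂: circular v_c2 = √(μ/r₂) = 613.5 m/s; transfer-apolune v_a = √[μ(2/r₂ − 1/a_t)] = 300.4 m/s.
Δv₂ = v_c2 − v_a = 313.1 m/s.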